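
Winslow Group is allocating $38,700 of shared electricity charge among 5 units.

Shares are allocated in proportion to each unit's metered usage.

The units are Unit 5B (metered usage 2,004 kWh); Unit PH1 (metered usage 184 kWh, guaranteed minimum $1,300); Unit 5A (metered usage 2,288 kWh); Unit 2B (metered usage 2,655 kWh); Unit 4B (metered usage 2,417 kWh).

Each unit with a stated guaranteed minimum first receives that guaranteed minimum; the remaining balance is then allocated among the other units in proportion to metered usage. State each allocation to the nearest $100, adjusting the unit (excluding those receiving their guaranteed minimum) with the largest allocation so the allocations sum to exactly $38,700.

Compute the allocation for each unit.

Unit 5B: $8,000; Unit PH1: $1,300; Unit 5A: $9,100; Unit 2B: $10,600; Unit 4B: $9,700

Guaranteed amounts: Unit PH1 $1,300. Balance $37,400.
Balance split over remaining metered usage 9,364: Unit 5B 8,004.02 → $8,000; Unit 5A 9,138.32 → $9,100; Unit 2B 10,604.12 → $10,600; Unit 4B 9,653.55 → $9,700.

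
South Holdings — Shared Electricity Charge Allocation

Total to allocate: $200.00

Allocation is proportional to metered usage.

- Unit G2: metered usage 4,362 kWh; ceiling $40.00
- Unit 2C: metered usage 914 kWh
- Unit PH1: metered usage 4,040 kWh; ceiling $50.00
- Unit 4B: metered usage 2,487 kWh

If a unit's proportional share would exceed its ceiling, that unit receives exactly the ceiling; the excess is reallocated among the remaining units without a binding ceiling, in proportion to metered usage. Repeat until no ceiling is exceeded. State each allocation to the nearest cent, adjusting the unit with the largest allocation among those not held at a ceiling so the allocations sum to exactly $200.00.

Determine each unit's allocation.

Unit G2: $40.00 | Unit 2C: $29.56 | Unit PH1: $50.00 | Unit 4B: $80.44

Sum of metered usage: 11,803.
Pro-rata shares before constraints: Unit G2 73.9134; Unit 2C 15.4876; Unit PH1 68.4572; Unit 4B 42.1418.
Cap binds for Unit G2 ($40.00), Unit PH1 ($50.00); residual $110.00 reallocated over remaining metered usage 3,401.
Shares after redistribution: Unit 2C 29.5619 → $29.56; Unit 4B 80.4381 → $80.44.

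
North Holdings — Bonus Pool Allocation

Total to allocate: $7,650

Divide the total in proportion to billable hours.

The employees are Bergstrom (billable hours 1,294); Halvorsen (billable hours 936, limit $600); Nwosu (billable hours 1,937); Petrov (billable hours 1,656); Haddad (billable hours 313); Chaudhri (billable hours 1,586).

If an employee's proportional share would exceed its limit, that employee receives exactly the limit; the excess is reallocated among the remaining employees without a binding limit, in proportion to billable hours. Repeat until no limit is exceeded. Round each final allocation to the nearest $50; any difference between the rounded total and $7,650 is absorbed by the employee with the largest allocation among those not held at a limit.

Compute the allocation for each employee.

Total billable hours = 7,722.
Unconstrained shares: Bergstrom 1,281.93; Halvorsen 927.27; Nwosu 1,918.94; Petrov 1,640.56; Haddad 310.08; Chaudhri 1,571.21.
Held at cap: Halvorsen ($600); balance $7,050 reallocated over remaining billable hours 6,786.
Remaining shares: Bergstrom 1,344.34 → $1,350; Nwosu 2,012.36 → $2,000; Petrov 1,720.42 → $1,700; Haddad 325.18 → $350; Chaudhri 1,647.70 → $1,650.

Bergstrom: $1,350 | Halvorsen: $600 | Nwosu: $2,000 | Petrov: $1,700 | Haddad: $350 | Chaudhri: $1,650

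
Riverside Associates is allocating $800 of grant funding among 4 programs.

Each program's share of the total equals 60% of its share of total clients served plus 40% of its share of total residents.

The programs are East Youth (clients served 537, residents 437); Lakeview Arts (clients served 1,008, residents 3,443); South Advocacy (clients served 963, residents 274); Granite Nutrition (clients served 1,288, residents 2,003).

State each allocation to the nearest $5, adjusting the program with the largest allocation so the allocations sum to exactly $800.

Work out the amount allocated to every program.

East Youth: $90 | Lakeview Arts: $310 | South Advocacy: $135 | Granite Nutrition: $265

Totals — clients served 3,796, residents 6,157.
Blended shares (60% clients served + 40% residents): East Youth 0.1133; Lakeview Arts 0.3830; South Advocacy 0.1700; Granite Nutrition 0.3337.
Proportional shares: East Youth 90.62; Lakeview Arts 306.40; South Advocacy 136.01; Granite Nutrition 266.97.
At nearest $5: East Youth $90; Lakeview Arts $305; South Advocacy $135; Granite Nutrition $265. Sum = $795.
Difference $800 − $795 = +$5 applied to largest allocation (Lakeview Arts): Lakeview Arts becomes $310.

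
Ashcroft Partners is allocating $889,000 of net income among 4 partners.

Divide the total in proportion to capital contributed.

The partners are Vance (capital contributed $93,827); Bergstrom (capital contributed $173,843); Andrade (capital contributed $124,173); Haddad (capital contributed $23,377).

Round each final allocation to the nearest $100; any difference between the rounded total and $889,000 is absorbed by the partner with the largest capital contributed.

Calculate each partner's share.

Vance: $200,900 · Bergstrom: $372,100 · Andrade: $265,900 · Haddad: $50,100

Sum of capital contributed: 415,220.
Unrounded shares: Vance 93,827/415,220 × $889,000 = 200,886.77; Bergstrom 173,843/415,220 × $889,000 = 372,203.72; Andrade 124,173/415,220 × $889,000 = 265,858.57; Haddad 23,377/415,220 × $889,000 = 50,050.94.
Rounded to nearest $100: Vance $200,900; Bergstrom $372,200; Andrade $265,900; Haddad $50,100. Sum = $889,100.
Difference $889,000 − $889,100 = −$100 applied to largest capital contributed (Bergstrom): Bergstrom becomes $372,100.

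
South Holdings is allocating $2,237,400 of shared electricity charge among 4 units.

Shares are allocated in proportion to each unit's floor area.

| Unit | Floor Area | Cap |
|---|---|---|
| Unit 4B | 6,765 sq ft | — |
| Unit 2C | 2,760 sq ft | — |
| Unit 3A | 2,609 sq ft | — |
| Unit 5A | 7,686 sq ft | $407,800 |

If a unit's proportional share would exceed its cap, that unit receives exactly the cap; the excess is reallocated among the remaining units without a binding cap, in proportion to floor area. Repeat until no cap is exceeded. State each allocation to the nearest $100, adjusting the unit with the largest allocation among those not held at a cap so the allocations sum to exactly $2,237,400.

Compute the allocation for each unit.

Unit 4B: $1,020,000 · Unit 2C: $416,200 · Unit 3A: $393,400 · Unit 5A: $407,800

Sum of floor area: 19,820.
Pro-rata shares before constraints: Unit 4B 763,673.61; Unit 2C 311,565.29; Unit 3A 294,519.51; Unit 5A 867,641.59.
Cap binds for Unit 5A ($407,800); residual $1,829,600 reallocated over remaining floor area 12,134.
Shares after redistribution: Unit 4B 1,020,046.48 → $1,020,000; Unit 2C 416,160.87 → $416,200; Unit 3A 393,392.65 → $393,400.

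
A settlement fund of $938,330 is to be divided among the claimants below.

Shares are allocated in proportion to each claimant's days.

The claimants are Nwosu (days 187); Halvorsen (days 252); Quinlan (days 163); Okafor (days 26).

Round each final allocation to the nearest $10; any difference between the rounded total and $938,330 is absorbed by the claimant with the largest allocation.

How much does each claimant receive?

Sum of days: 628.
Unrounded shares: Nwosu 187/628 × $938,330 = 279,407.18; Halvorsen 252/628 × $938,330 = 376,527.32; Quinlan 163/628 × $938,330 = 243,547.44; Okafor 26/628 × $938,330 = 38,848.06.
After rounding ($10): Nwosu $279,410; Halvorsen $376,530; Quinlan $243,550; Okafor $38,850. Sum = $938,340.
Difference $938,330 − $938,340 = −$10 applied to largest allocation (Halvorsen): Halvorsen becomes $376,520.

Nwosu: $279,410 | Halvorsen: $376,520 | Quinlan: $243,550 | Okafor: $38,850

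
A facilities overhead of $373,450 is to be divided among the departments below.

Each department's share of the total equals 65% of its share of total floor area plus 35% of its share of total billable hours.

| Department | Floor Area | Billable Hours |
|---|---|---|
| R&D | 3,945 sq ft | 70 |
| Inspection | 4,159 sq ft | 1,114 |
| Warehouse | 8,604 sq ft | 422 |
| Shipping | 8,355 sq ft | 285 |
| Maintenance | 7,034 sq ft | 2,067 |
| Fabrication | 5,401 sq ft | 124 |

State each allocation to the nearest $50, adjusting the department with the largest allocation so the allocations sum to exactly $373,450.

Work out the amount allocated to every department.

R&D: $27,800 · Inspection: $62,600 · Warehouse: $69,200 · Shipping: $63,200 · Maintenance: $111,700 · Fabrication: $38,950

Totals — floor area 37,498, billable hours 4,082.
Combined weights (65% floor area + 35% billable hours): R&D 0.0744; Inspection 0.1676; Warehouse 0.1853; Shipping 0.1693; Maintenance 0.2992; Fabrication 0.1043.
Unrounded shares: R&D 27,779.30; Inspection 62,593.99; Warehouse 69,210.44; Shipping 63,211.74; Maintenance 111,720.73; Fabrication 38,933.79.
At nearest $50: R&D $27,800; Inspection $62,600; Warehouse $69,200; Shipping $63,200; Maintenance $111,700; Fabrication $38,950. Sum = $373,450.
No rounding difference to absorb.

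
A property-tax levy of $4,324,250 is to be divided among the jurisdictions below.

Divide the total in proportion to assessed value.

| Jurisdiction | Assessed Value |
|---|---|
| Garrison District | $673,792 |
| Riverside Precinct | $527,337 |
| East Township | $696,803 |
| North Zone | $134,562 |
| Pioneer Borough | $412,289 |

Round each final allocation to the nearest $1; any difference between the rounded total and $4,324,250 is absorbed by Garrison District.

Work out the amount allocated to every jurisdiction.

Garrison District: $1,191,780 | Riverside Precinct: $932,736 | East Township: $1,232,482 | North Zone: $238,009 | Pioneer Borough: $729,243

Sum of assessed value: 2,444,783.
Proportional shares: Garrison District 673,792/2,444,783 × $4,324,250 = 1,191,780.64; Riverside Precinct 527,337/2,444,783 × $4,324,250 = 932,735.96; East Township 696,803/2,444,783 × $4,324,250 = 1,232,481.73; North Zone 134,562/2,444,783 × $4,324,250 = 238,008.74; Pioneer Borough 412,289/2,444,783 × $4,324,250 = 729,242.93.
After rounding ($1): Garrison District $1,191,781; Riverside Precinct $932,736; East Township $1,232,482; North Zone $238,009; Pioneer Borough $729,243. Sum = $4,324,251.
Difference $4,324,250 − $4,324,251 = −$1 applied to Garrison District: Garrison District becomes $1,191,780.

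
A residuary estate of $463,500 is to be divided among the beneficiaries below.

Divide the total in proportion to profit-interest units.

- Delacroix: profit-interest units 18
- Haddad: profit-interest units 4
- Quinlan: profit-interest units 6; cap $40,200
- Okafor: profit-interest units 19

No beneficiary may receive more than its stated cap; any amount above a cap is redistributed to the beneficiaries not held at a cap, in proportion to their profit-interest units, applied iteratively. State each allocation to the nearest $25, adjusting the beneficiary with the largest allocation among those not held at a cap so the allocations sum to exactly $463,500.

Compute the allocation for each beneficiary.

Sum of profit-interest units: 47.
Unconstrained shares: Delacroix 177,510.64; Haddad 39,446.81; Quinlan 59,170.21; Okafor 187,372.34.
Capped: Quinlan ($40,200); remaining pool $423,300 reallocated over remaining profit-interest units 41.
Remaining shares: Delacroix 185,839.02 → $185,850; Haddad 41,297.56 → $41,300; Okafor 196,163.41 → $196,175.
Rounding difference −$25 applied to Okafor → $196,150.

Delacroix: $185,850; Haddad: $41,300; Quinlan: $40,200; Okafor: $196,150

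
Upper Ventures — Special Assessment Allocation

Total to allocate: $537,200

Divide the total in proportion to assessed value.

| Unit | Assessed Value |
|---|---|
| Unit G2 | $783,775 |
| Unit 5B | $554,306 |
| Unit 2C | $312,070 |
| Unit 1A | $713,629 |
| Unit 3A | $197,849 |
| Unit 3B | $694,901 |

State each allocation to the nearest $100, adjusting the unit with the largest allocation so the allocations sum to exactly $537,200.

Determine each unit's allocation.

Combined assessed value = 3,256,530.
Raw shares: Unit G2 783,775/3,256,530 × $537,200 = 129,292.20; Unit 5B 554,306/3,256,530 × $537,200 = 91,438.80; Unit 2C 312,070/3,256,530 × $537,200 = 51,479.34; Unit 1A 713,629/3,256,530 × $537,200 = 117,720.86; Unit 3A 197,849/3,256,530 × $537,200 = 32,637.34; Unit 3B 694,901/3,256,530 × $537,200 = 114,631.47.
Rounded to nearest $100: Unit G2 $129,300; Unit 5B $91,400; Unit 2C $51,500; Unit 1A $117,700; Unit 3A $32,600; Unit 3B $114,600. Sum = $537,100.
Difference $537,200 − $537,100 = +$100 applied to largest allocation (Unit G2): Unit G2 becomes $129,400.

Unit G2: $129,400 · Unit 5B: $91,400 · Unit 2C: $51,500 · Unit 1A: $117,700 · Unit 3A: $32,600 · Unit 3B: $114,600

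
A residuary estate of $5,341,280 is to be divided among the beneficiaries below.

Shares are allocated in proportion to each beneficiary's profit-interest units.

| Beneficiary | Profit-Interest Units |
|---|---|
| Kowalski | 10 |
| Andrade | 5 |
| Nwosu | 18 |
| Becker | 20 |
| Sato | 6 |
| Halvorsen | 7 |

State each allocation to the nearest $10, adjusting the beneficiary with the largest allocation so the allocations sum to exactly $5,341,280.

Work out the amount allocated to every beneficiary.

Kowalski: $809,280 · Andrade: $404,640 · Nwosu: $1,456,710 · Becker: $1,618,580 · Sato: $485,570 · Halvorsen: $566,500

Combined profit-interest units = 66.
Unrounded shares: Kowalski 10/66 × $5,341,280 = 809,284.85; Andrade 5/66 × $5,341,280 = 404,642.42; Nwosu 18/66 × $5,341,280 = 1,456,712.73; Becker 20/66 × $5,341,280 = 1,618,569.70; Sato 6/66 × $5,341,280 = 485,570.91; Halvorsen 7/66 × $5,341,280 = 566,499.39.
After rounding ($10): Kowalski $809,280; Andrade $404,640; Nwosu $1,456,710; Becker $1,618,570; Sato $485,570; Halvorsen $566,500. Sum = $5,341,270.
Difference $5,341,280 − $5,341,270 = +$10 applied to largest allocation (Becker): Becker becomes $1,618,580.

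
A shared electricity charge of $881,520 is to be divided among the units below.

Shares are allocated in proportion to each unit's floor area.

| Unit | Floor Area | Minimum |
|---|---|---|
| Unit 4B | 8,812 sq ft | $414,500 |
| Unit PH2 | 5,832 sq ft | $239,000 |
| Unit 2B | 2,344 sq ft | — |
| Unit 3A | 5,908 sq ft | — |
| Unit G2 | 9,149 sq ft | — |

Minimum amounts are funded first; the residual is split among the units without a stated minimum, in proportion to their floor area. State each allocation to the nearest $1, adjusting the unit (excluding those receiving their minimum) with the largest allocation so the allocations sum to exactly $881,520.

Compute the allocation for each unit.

Minimums first: Unit 4B $414,500; Unit PH2 $239,000. Residual $228,020.
Residual split over remaining floor area 17,401: Unit 2B 30,715.41 → $30,715; Unit 3A 77,417.51 → $77,418; Unit G2 119,887.07 → $119,887.

Unit 4B: $414,500 · Unit PH2: $239,000 · Unit 2B: $30,715 · Unit 3A: $77,418 · Unit G2: $119,887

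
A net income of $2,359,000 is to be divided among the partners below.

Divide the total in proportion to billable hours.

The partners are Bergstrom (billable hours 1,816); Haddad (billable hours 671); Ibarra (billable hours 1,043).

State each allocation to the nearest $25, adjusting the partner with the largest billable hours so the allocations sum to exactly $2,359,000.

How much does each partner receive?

Bergstrom: $1,213,600 · Haddad: $448,400 · Ibarra: $697,000

Sum of billable hours: 3,530.
Unrounded shares: Bergstrom 1,816/3,530 × $2,359,000 = 1,213,581.87; Haddad 671/3,530 × $2,359,000 = 448,410.48; Ibarra 1,043/3,530 × $2,359,000 = 697,007.65.
After rounding ($25): Bergstrom $1,213,575; Haddad $448,400; Ibarra $697,000. Sum = $2,358,975.
Difference $2,359,000 − $2,358,975 = +$25 applied to largest billable hours (Bergstrom): Bergstrom becomes $1,213,600.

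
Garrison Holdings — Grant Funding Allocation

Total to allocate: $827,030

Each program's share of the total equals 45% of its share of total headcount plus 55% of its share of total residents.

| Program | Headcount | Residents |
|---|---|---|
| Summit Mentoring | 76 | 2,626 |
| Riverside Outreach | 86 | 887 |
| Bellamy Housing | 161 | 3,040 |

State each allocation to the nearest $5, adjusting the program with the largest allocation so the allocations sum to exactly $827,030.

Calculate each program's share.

Summit Mentoring: $269,850 | Riverside Outreach: $160,660 | Bellamy Housing: $396,520

Totals — headcount 323, residents 6,553.
Composite weights (45% headcount + 55% residents): Summit Mentoring 0.3263; Riverside Outreach 0.1943; Bellamy Housing 0.4795.
Raw shares: Summit Mentoring 269,847.67; Riverside Outreach 160,659.72; Bellamy Housing 396,522.61.
Rounded to nearest $5: Summit Mentoring $269,850; Riverside Outreach $160,660; Bellamy Housing $396,525. Sum = $827,035.
Difference $827,030 − $827,035 = −$5 applied to largest allocation (Bellamy Housing): Bellamy Housing becomes $396,520.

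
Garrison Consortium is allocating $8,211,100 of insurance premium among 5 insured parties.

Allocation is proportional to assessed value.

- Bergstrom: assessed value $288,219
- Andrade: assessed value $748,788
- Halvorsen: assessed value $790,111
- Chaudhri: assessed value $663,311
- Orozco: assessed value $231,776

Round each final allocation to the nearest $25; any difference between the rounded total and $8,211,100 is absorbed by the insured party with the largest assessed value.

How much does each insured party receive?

Total assessed value = 2,722,205.
Unrounded shares: Bergstrom 288,219/2,722,205 × $8,211,100 = 869,366.94; Andrade 748,788/2,722,205 × $8,211,100 = 2,258,600.34; Halvorsen 790,111/2,722,205 × $8,211,100 = 2,383,244.62; Chaudhri 663,311/2,722,205 × $8,211,100 = 2,000,772.52; Orozco 231,776/2,722,205 × $8,211,100 = 699,115.57.
At nearest $25: Bergstrom $869,375; Andrade $2,258,600; Halvorsen $2,383,250; Chaudhri $2,000,775; Orozco $699,125. Sum = $8,211,125.
Difference $8,211,100 − $8,211,125 = −$25 applied to largest assessed value (Halvorsen): Halvorsen becomes $2,383,225.

Bergstrom: $869,375 · Andrade: $2,258,600 · Halvorsen: $2,383,225 · Chaudhri: $2,000,775 · Orozco: $699,125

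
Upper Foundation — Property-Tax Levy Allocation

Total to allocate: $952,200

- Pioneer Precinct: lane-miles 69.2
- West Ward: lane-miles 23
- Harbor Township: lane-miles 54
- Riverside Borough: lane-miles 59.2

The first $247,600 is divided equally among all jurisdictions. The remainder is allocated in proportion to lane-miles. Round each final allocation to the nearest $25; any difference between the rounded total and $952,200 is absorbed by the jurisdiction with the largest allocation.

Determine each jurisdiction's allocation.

Equal tier: $247,600 ÷ 4 = $61,900 apiece.
Remainder $704,600 by lane-miles (total 205.4): Pioneer Precinct 237,382.28 → $237,375; West Ward 78,898.73 → $78,900; Harbor Township 185,240.51 → $185,250; Riverside Borough 203,078.48 → $203,075.
Totals: Pioneer Precinct $61,900 + $237,375 = $299,275; West Ward $61,900 + $78,900 = $140,800; Harbor Township $61,900 + $185,250 = $247,150; Riverside Borough $61,900 + $203,075 = $264,975.

Pioneer Precinct: $299,275 · West Ward: $140,800 · Harbor Township: $247,150 · Riverside Borough: $264,975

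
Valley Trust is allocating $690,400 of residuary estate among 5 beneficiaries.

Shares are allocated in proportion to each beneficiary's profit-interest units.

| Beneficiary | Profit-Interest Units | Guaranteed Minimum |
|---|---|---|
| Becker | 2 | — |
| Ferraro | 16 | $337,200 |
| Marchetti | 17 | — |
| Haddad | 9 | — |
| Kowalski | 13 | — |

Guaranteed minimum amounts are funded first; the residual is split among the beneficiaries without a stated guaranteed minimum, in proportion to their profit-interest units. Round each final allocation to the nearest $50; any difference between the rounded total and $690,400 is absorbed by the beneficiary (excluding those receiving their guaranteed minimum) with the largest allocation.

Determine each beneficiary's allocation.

Becker: $17,250 | Ferraro: $337,200 | Marchetti: $146,400 | Haddad: $77,550 | Kowalski: $112,000

Minimums first: Ferraro $337,200. Remaining pool $353,200.
Remaining pool split over remaining profit-interest units 41: Becker 17,229.27 → $17,250; Marchetti 146,448.78 → $146,450; Haddad 77,531.71 → $77,550; Kowalski 111,990.24 → $112,000.
Rounding difference −$50 applied to Marchetti → $146,400.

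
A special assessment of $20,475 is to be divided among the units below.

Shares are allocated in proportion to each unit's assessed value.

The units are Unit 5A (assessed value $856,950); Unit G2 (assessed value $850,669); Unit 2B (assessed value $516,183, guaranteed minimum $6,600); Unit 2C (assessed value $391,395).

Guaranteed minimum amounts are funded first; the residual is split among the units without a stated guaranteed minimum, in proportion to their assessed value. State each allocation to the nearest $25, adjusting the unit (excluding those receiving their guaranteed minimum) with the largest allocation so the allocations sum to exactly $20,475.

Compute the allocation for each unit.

Guaranteed amounts: Unit 2B $6,600. Balance $13,875.
Balance split over remaining assessed value 2,099,014: Unit 5A 5,664.65 → $5,675; Unit G2 5,623.13 → $5,625; Unit 2C 2,587.22 → $2,575.

Unit 5A: $5,675 · Unit G2: $5,625 · Unit 2B: $6,600 · Unit 2C: $2,575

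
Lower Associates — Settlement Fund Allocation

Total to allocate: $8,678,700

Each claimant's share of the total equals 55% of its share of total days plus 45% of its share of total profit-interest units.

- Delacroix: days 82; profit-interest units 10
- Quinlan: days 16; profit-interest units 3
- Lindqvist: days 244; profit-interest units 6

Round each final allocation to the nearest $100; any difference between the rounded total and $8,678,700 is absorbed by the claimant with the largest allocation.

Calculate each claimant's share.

Days total 342; profit-interest units total 19.
Blended shares (55% days + 45% profit-interest units): Delacroix 0.3687; Quinlan 0.0968; Lindqvist 0.5345.
Unrounded shares: Delacroix 3,199,953.42; Quinlan 839,956.05; Lindqvist 4,638,790.53.
After rounding ($100): Delacroix $3,200,000; Quinlan $840,000; Lindqvist $4,638,800. Sum = $8,678,800.
Difference $8,678,700 − $8,678,800 = −$100 applied to largest allocation (Lindqvist): Lindqvist becomes $4,638,700.

Delacroix: $3,200,000 · Quinlan: $840,000 · Lindqvist: $4,638,700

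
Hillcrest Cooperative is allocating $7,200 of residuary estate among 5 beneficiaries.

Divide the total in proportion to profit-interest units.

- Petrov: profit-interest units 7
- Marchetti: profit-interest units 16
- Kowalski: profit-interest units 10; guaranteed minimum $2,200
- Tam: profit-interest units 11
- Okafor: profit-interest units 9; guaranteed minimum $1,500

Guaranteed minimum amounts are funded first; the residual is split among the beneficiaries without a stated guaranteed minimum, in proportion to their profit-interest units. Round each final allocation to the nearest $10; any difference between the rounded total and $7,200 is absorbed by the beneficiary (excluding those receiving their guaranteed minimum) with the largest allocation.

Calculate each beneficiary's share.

Minimums first: Kowalski $2,200; Okafor $1,500. Balance $3,500.
Balance split over remaining profit-interest units 34: Petrov 720.59 → $720; Marchetti 1,647.06 → $1,650; Tam 1,132.35 → $1,130.

Petrov: $720; Marchetti: $1,650; Kowalski: $2,200; Tam: $1,130; Okafor: $1,500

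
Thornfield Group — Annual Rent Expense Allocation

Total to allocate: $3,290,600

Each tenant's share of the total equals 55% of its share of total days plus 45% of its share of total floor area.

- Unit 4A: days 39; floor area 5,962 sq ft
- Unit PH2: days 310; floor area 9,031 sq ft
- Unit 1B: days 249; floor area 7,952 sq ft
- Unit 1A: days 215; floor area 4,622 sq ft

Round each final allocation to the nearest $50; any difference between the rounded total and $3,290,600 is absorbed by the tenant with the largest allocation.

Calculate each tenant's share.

Unit 4A: $407,050; Unit PH2: $1,175,200; Unit 1B: $981,450; Unit 1A: $726,900

Days total 813; floor area total 27,567.
Combined weights (55% days + 45% floor area): Unit 4A 0.1237; Unit PH2 0.3571; Unit 1B 0.2983; Unit 1A 0.2209.
Pro-rata amounts: Unit 4A 407,069.10; Unit PH2 1,175,198.06; Unit 1B 981,446.34; Unit 1A 726,886.50.
Rounded to nearest $50: Unit 4A $407,050; Unit PH2 $1,175,200; Unit 1B $981,450; Unit 1A $726,900. Sum = $3,290,600.
Sum already equals the total — no adjustment.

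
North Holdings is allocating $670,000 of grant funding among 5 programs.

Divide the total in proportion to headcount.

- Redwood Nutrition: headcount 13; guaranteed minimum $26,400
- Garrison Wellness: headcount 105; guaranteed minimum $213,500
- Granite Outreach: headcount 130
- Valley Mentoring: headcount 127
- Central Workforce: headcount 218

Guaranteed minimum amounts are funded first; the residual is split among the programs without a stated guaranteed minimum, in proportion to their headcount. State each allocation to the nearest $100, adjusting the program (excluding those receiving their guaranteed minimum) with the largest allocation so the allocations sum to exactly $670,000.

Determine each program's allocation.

Redwood Nutrition: $26,400; Garrison Wellness: $213,500; Granite Outreach: $117,700; Valley Mentoring: $115,000; Central Workforce: $197,400

Minimums first: Redwood Nutrition $26,400; Garrison Wellness $213,500. Remaining pool $430,100.
Remaining pool split over remaining headcount 475: Granite Outreach 117,711.58 → $117,700; Valley Mentoring 114,995.16 → $115,000; Central Workforce 197,393.26 → $197,400.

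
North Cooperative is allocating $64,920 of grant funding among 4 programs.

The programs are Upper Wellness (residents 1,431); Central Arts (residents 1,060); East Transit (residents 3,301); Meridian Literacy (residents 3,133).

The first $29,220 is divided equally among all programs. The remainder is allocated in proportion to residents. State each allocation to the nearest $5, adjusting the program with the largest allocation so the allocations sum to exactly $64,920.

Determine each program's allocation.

First tranche $29,220 split equally: $7,305 each.
Remainder $35,700 by residents (total 8,925): Upper Wellness 5,724.00 → $5,725; Central Arts 4,240.00 → $4,240; East Transit 13,204.00 → $13,205; Meridian Literacy 12,532.00 → $12,530.
Totals: Upper Wellness $7,305 + $5,725 = $13,030; Central Arts $7,305 + $4,240 = $11,545; East Transit $7,305 + $13,205 = $20,510; Meridian Literacy $7,305 + $12,530 = $19,835.

Upper Wellness: $13,030; Central Arts: $11,545; East Transit: $20,510; Meridian Literacy: $19,835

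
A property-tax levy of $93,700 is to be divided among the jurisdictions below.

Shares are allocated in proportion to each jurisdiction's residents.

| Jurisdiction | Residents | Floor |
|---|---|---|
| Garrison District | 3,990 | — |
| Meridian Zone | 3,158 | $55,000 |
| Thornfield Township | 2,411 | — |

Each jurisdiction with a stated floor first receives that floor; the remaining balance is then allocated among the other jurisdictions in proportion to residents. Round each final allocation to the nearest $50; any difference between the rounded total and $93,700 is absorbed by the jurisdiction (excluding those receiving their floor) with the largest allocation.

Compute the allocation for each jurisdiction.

Garrison District: $24,100 | Meridian Zone: $55,000 | Thornfield Township: $14,600

Fund the minimums — Meridian Zone $55,000. Residual $38,700.
Residual split over remaining residents 6,401: Garrison District 24,123.26 → $24,100; Thornfield Township 14,576.74 → $14,600.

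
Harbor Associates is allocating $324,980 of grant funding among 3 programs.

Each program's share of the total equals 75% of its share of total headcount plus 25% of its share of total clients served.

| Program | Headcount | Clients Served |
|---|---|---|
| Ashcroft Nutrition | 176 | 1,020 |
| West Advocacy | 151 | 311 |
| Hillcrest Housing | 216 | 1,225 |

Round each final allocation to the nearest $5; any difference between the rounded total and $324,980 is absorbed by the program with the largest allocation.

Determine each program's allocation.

Ashcroft Nutrition: $111,420 · West Advocacy: $77,665 · Hillcrest Housing: $135,895

Headcount total 543; clients served total 2,556.
Blended shares (75% headcount + 25% clients served): Ashcroft Nutrition 0.3429; West Advocacy 0.2390; Hillcrest Housing 0.4182.
Proportional shares: Ashcroft Nutrition 111,422.38; West Advocacy 77,664.42; Hillcrest Housing 135,893.20.
At nearest $5: Ashcroft Nutrition $111,420; West Advocacy $77,665; Hillcrest Housing $135,895. Sum = $324,980.
Sum already equals the total — no adjustment.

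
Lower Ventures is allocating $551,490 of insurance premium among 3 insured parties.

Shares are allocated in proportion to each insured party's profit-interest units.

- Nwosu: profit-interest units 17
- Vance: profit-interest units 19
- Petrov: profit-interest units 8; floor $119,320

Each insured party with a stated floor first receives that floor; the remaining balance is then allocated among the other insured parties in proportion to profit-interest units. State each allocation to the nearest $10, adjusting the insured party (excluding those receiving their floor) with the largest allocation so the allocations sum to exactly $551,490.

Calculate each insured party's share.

Guaranteed amounts: Petrov $119,320. Remaining pool $432,170.
Remaining pool split over remaining profit-interest units 36: Nwosu 204,080.28 → $204,080; Vance 228,089.72 → $228,090.

Nwosu: $204,080; Vance: $228,090; Petrov: $119,320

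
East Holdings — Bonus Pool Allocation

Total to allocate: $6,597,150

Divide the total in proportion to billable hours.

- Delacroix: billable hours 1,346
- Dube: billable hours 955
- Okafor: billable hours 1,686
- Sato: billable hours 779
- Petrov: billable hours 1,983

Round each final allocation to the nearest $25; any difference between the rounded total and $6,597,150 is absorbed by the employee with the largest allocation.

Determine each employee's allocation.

Billable hours total: 6,749.
Unrounded shares: Delacroix 1,346/6,749 × $6,597,150 = 1,315,715.50; Dube 955/6,749 × $6,597,150 = 933,512.85; Okafor 1,686/6,749 × $6,597,150 = 1,648,065.62; Sato 779/6,749 × $6,597,150 = 761,472.79; Petrov 1,983/6,749 × $6,597,150 = 1,938,383.23.
After rounding ($25): Delacroix $1,315,725; Dube $933,525; Okafor $1,648,075; Sato $761,475; Petrov $1,938,375. Sum = $6,597,175.
Difference $6,597,150 − $6,597,175 = −$25 applied to largest allocation (Petrov): Petrov becomes $1,938,350.

Delacroix: $1,315,725 · Dube: $933,525 · Okafor: $1,648,075 · Sato: $761,475 · Petrov: $1,938,350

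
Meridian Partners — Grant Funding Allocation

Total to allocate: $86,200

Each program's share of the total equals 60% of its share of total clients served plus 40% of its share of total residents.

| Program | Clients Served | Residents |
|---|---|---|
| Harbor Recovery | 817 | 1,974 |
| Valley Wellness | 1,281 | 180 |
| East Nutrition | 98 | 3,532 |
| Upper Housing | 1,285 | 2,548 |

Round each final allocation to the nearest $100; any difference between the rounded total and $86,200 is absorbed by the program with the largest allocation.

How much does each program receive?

Clients served total 3,481; residents total 8,234.
Composite weights (60% clients served + 40% residents): Harbor Recovery 0.2367; Valley Wellness 0.2295; East Nutrition 0.1885; Upper Housing 0.3453.
Raw shares: Harbor Recovery 20,404.98; Valley Wellness 19,786.59; East Nutrition 16,246.37; Upper Housing 29,762.06.
Rounded to nearest $100: Harbor Recovery $20,400; Valley Wellness $19,800; East Nutrition $16,200; Upper Housing $29,800. Sum = $86,200.
No rounding difference to absorb.

Harbor Recovery: $20,400 · Valley Wellness: $19,800 · East Nutrition: $16,200 · Upper Housing: $29,800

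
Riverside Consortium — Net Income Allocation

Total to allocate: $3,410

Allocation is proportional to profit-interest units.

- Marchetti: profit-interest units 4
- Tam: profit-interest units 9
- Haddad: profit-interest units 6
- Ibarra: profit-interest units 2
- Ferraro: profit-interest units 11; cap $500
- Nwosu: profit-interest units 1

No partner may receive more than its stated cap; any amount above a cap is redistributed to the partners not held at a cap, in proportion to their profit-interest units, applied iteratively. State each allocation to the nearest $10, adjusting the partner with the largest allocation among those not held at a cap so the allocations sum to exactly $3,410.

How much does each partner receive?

Marchetti: $530 · Tam: $1,200 · Haddad: $790 · Ibarra: $260 · Ferraro: $500 · Nwosu: $130

Sum of profit-interest units: 33.
Proportional shares (ignoring caps): Marchetti 413.33; Tam 930.00; Haddad 620.00; Ibarra 206.67; Ferraro 1,136.67; Nwosu 103.33.
Capped: Ferraro ($500); balance $2,910 reallocated over remaining profit-interest units 22.
Remaining shares: Marchetti 529.09 → $530; Tam 1,190.45 → $1,190; Haddad 793.64 → $790; Ibarra 264.55 → $260; Nwosu 132.27 → $130.
Rounding difference +$10 applied to Tam → $1,200.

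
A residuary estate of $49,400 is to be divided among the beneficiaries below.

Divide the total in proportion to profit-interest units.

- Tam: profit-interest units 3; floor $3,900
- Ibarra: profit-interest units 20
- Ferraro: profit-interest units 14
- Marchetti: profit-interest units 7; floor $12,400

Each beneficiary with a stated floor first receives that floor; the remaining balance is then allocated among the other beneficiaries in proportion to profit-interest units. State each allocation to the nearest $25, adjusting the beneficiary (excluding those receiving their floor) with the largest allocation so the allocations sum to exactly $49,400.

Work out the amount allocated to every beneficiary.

Minimums first: Tam $3,900; Marchetti $12,400. Remaining pool $33,100.
Remaining pool split over remaining profit-interest units 34: Ibarra 19,470.59 → $19,475; Ferraro 13,629.41 → $13,625.

Tam: $3,900 | Ibarra: $19,475 | Ferraro: $13,625 | Marchetti: $12,400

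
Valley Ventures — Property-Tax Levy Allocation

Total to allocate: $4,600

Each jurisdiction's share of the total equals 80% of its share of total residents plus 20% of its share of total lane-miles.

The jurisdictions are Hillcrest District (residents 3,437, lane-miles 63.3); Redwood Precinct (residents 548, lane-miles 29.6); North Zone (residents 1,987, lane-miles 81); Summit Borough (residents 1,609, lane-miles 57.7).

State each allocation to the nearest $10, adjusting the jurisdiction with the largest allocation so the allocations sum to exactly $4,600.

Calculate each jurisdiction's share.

Residents total 7,581; lane-miles total 231.6.
Composite weights (80% residents + 20% lane-miles): Hillcrest District 0.4174; Redwood Precinct 0.0834; North Zone 0.2796; Summit Borough 0.2196.
Unrounded shares: Hillcrest District 1,919.85; Redwood Precinct 383.59; North Zone 1,286.30; Summit Borough 1,010.25.
At nearest $10: Hillcrest District $1,920; Redwood Precinct $380; North Zone $1,290; Summit Borough $1,010. Sum = $4,600.
No rounding difference to absorb.

Hillcrest District: $1,920 · Redwood Precinct: $380 · North Zone: $1,290 · Summit Borough: $1,010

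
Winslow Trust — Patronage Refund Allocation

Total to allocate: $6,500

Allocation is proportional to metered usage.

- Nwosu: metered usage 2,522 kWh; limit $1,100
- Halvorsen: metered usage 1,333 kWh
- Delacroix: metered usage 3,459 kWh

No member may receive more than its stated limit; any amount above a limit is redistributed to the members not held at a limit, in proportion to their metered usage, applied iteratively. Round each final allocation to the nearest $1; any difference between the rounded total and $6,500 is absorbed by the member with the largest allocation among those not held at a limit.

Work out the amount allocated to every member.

Nwosu: $1,100 | Halvorsen: $1,502 | Delacroix: $3,898

Combined metered usage = 7,314.
Unconstrained shares: Nwosu 2,241.32; Halvorsen 1,184.65; Delacroix 3,074.04.
Held at cap: Nwosu ($1,100); balance $5,400 reallocated over remaining metered usage 4,792.
Remaining shares: Halvorsen 1,502.13 → $1,502; Delacroix 3,897.87 → $3,898.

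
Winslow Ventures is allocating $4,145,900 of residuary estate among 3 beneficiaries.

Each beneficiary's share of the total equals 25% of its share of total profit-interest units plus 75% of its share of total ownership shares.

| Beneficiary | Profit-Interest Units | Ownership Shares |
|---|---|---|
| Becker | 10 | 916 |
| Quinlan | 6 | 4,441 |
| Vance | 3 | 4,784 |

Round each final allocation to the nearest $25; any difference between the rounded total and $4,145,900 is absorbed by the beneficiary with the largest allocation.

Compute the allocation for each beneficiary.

Totals — profit-interest units 19, ownership shares 10,141.
Blended shares (25% profit-interest units + 75% ownership shares): Becker 0.1993; Quinlan 0.4074; Vance 0.3933.
Raw shares: Becker 826,376.32; Quinlan 1,689,003.63; Vance 1,630,520.06.
At nearest $25: Becker $826,375; Quinlan $1,689,000; Vance $1,630,525. Sum = $4,145,900.
Sum already equals the total — no adjustment.

Becker: $826,375 | Quinlan: $1,689,000 | Vance: $1,630,525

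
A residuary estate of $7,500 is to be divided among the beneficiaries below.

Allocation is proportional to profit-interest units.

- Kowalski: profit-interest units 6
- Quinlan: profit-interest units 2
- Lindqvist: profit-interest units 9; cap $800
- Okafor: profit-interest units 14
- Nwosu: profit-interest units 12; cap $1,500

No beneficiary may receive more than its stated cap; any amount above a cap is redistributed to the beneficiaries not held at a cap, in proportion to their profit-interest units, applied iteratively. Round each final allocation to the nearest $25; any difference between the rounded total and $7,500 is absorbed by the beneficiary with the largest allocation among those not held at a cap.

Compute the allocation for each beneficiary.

Total profit-interest units = 43.
Pro-rata shares before constraints: Kowalski 1,046.51; Quinlan 348.84; Lindqvist 1,569.77; Okafor 2,441.86; Nwosu 2,093.02.
Cap binds for Lindqvist ($800), Nwosu ($1,500); balance $5,200 reallocated over remaining profit-interest units 22.
Remaining shares: Kowalski 1,418.18 → $1,425; Quinlan 472.73 → $475; Okafor 3,309.09 → $3,300.

Kowalski: $1,425; Quinlan: $475; Lindqvist: $800; Okafor: $3,300; Nwosu: $1,500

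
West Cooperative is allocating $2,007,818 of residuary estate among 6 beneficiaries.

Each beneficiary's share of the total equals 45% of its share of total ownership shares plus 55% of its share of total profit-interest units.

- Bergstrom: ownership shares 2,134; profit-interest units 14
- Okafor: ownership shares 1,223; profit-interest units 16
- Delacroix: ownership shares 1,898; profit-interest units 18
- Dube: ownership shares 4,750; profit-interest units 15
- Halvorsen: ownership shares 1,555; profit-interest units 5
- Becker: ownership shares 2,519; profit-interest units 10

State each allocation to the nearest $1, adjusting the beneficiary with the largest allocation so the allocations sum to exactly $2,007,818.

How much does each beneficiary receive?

Ownership shares total 14,079; profit-interest units total 78.
Blended shares (45% ownership shares + 55% profit-interest units): Bergstrom 0.1669; Okafor 0.1519; Delacroix 0.1876; Dube 0.2576; Halvorsen 0.0850; Becker 0.1510.
Pro-rata amounts: Bergstrom 335,156.86; Okafor 305,008.93; Delacroix 376,642.36; Dube 517,196.03; Halvorsen 170,580.39; Becker 303,233.43.
Rounded to nearest $1: Bergstrom $335,157; Okafor $305,009; Delacroix $376,642; Dube $517,196; Halvorsen $170,580; Becker $303,233. Sum = $2,007,817.
Difference $2,007,818 − $2,007,817 = +$1 applied to largest allocation (Dube): Dube becomes $517,197.

Bergstrom: $335,157 · Okafor: $305,009 · Delacroix: $376,642 · Dube: $517,197 · Halvorsen: $170,580 · Becker: $303,233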